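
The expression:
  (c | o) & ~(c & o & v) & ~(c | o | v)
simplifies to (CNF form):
False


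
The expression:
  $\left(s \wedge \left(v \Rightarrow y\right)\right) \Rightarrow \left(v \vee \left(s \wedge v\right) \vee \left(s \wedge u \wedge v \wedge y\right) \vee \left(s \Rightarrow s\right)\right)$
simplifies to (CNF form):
$\text{True}$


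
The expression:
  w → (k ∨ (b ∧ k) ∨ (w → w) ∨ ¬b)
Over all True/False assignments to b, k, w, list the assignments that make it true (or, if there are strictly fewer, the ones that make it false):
is always true.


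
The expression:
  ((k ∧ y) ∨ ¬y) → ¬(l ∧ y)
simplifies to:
¬k ∨ ¬l ∨ ¬y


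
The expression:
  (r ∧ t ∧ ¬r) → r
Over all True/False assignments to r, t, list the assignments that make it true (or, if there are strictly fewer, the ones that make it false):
is always true.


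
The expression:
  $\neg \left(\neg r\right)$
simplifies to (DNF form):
$r$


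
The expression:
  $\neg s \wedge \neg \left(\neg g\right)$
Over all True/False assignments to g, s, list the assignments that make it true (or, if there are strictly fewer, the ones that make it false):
is true only for:
  g=True, s=False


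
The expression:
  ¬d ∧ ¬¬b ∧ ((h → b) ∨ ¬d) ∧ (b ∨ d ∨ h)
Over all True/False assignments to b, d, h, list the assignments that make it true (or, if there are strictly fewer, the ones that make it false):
is true only for:
  b=True, d=False, h=False;
  b=True, d=False, h=True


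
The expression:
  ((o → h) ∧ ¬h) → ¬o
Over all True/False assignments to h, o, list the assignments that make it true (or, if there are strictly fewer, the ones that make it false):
is always true.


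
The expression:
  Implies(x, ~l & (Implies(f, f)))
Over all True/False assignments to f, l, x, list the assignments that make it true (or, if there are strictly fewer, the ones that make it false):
is false only for:
  f=False, l=True, x=True;
  f=True, l=True, x=True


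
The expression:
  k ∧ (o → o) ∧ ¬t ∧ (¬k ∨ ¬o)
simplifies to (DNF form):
k ∧ ¬o ∧ ¬t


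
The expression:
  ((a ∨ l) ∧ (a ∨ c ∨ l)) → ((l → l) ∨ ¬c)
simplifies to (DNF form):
True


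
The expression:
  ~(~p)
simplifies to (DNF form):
p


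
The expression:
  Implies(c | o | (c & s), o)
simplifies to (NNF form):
o | ~c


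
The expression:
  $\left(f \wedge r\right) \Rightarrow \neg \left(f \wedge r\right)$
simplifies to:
$\neg f \vee \neg r$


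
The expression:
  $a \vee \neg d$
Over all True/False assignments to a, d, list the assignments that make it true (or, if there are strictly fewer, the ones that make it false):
is false only for:
  a=False, d=True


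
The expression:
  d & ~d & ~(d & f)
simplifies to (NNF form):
False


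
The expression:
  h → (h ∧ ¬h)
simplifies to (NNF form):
¬h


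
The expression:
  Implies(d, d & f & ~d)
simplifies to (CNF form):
~d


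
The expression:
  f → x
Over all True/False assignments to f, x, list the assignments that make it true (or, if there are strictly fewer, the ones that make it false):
is false only for:
  f=True, x=False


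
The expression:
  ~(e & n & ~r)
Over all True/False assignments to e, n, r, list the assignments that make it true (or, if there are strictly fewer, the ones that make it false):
is false only for:
  e=True, n=True, r=False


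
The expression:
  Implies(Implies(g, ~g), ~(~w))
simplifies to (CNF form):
g | w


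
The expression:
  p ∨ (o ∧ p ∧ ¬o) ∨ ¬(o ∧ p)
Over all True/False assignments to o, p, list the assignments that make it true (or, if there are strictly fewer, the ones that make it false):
is always true.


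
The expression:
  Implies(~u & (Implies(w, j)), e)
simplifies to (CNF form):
(e | u | w) & (e | u | ~j)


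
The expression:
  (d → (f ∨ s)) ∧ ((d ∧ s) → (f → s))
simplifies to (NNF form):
f ∨ s ∨ ¬d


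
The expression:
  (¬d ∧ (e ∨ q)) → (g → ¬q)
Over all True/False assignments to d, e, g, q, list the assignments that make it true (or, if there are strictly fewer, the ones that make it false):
is false only for:
  d=False, e=False, g=True, q=True;
  d=False, e=True, g=True, q=True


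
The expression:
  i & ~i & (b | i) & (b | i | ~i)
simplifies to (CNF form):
False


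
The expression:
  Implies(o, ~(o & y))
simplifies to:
~o | ~y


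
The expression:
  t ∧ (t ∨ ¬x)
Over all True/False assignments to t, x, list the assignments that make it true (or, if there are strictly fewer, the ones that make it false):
is true only for:
  t=True, x=False;
  t=True, x=True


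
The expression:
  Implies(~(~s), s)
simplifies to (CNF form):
True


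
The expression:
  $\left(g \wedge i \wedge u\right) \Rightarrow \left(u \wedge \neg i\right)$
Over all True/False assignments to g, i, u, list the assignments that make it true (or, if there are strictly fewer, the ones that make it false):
is false only for:
  g=True, i=True, u=True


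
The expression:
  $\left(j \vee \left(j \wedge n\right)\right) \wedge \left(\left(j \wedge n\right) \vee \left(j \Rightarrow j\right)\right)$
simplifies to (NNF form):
$j$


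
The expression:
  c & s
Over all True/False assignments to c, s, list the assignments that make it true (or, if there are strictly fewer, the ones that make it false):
is true only for:
  c=True, s=True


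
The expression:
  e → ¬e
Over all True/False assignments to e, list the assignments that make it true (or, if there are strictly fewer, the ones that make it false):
is true only for:
  e=False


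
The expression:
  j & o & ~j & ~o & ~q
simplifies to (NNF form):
False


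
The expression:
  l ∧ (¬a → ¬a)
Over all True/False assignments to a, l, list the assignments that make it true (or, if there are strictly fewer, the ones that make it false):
is true only for:
  a=False, l=True;
  a=True, l=True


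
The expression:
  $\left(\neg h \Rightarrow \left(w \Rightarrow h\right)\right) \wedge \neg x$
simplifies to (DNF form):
$\left(h \wedge \neg x\right) \vee \left(\neg w \wedge \neg x\right)$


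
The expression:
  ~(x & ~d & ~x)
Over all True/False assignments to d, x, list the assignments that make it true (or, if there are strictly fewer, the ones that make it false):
is always true.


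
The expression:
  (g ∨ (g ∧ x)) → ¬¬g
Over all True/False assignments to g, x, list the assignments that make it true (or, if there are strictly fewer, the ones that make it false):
is always true.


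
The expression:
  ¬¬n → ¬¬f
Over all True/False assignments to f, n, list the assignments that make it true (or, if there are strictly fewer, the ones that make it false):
is false only for:
  f=False, n=True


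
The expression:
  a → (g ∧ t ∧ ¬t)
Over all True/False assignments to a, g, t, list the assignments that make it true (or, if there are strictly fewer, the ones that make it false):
is true only for:
  a=False, g=False, t=False;
  a=False, g=False, t=True;
  a=False, g=True, t=False;
  a=False, g=True, t=True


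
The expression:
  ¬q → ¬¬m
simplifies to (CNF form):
m ∨ q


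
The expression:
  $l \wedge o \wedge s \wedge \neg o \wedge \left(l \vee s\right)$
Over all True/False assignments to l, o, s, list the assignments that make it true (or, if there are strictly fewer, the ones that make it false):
is never true.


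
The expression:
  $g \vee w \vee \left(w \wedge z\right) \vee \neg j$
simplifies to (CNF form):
$g \vee w \vee \neg j$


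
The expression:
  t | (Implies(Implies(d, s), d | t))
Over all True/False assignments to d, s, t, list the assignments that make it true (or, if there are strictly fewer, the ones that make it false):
is false only for:
  d=False, s=False, t=False;
  d=False, s=True, t=False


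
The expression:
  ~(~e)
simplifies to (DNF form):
e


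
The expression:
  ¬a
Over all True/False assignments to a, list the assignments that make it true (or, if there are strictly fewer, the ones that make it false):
is true only for:
  a=False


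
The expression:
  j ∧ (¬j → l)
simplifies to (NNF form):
j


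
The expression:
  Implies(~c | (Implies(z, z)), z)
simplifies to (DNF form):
z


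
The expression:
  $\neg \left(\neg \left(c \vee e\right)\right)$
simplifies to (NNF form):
$c \vee e$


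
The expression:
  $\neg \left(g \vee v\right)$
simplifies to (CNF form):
$\neg g \wedge \neg v$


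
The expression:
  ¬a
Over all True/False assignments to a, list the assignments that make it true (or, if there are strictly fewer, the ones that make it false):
is true only for:
  a=False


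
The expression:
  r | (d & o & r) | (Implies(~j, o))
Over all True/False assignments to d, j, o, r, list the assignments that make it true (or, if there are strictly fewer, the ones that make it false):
is false only for:
  d=False, j=False, o=False, r=False;
  d=True, j=False, o=False, r=False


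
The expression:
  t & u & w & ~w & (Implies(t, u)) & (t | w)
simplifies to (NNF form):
False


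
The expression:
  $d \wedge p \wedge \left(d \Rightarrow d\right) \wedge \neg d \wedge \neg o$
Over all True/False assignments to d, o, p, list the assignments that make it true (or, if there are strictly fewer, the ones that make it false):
is never true.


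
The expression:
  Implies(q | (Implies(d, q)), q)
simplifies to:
d | q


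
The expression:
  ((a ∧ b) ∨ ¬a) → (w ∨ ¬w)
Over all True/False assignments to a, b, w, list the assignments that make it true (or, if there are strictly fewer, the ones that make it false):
is always true.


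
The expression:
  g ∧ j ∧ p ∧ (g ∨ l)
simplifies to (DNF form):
g ∧ j ∧ p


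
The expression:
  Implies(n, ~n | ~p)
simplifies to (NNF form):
~n | ~p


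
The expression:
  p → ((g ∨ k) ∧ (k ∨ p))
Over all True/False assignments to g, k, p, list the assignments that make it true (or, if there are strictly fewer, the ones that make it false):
is false only for:
  g=False, k=False, p=True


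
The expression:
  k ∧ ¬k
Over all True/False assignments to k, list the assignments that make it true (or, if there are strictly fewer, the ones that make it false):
is never true.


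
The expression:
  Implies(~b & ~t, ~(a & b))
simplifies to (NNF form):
True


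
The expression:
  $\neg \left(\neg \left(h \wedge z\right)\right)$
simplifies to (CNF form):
$h \wedge z$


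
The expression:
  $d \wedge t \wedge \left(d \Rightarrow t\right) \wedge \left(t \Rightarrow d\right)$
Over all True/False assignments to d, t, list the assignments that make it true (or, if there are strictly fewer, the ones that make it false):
is true only for:
  d=True, t=True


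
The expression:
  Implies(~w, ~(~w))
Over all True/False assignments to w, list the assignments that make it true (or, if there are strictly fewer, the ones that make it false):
is true only for:
  w=True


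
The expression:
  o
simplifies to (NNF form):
o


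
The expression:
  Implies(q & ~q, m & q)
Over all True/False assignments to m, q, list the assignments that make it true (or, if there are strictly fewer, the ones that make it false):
is always true.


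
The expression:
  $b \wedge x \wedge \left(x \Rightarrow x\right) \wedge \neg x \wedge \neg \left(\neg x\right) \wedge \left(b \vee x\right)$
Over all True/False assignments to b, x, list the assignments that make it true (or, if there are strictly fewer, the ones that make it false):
is never true.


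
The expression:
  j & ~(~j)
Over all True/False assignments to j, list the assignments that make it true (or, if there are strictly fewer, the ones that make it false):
is true only for:
  j=True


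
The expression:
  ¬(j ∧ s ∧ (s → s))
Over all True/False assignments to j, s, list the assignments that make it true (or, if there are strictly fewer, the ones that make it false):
is false only for:
  j=True, s=True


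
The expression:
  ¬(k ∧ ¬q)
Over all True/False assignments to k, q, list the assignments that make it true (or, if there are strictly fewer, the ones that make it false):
is false only for:
  k=True, q=False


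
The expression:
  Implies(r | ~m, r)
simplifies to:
m | r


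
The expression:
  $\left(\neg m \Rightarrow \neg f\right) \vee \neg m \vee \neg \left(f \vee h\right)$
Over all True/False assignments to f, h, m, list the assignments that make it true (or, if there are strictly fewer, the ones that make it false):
is always true.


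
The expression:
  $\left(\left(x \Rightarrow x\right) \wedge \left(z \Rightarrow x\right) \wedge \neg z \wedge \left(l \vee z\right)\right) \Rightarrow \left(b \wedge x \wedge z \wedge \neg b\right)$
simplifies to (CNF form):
$z \vee \neg l$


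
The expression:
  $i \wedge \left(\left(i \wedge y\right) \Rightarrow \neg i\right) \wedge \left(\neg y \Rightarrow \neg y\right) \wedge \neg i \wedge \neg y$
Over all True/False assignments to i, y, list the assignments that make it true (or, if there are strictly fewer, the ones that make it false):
is never true.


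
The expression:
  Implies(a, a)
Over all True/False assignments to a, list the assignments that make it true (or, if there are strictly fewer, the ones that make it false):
is always true.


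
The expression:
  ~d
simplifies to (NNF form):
~d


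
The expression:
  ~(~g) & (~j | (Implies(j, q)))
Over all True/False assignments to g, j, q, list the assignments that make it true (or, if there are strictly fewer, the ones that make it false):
is true only for:
  g=True, j=False, q=False;
  g=True, j=False, q=True;
  g=True, j=True, q=True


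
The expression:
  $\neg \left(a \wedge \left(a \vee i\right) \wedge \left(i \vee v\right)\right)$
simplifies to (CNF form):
$\left(\neg a \vee \neg i\right) \wedge \left(\neg a \vee \neg v\right)$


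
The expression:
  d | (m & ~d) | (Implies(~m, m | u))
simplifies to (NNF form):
d | m | u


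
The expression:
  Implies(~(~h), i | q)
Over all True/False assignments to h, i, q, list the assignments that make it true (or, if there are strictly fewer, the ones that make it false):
is false only for:
  h=True, i=False, q=False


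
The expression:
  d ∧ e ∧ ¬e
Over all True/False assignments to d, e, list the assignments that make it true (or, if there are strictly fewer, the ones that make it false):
is never true.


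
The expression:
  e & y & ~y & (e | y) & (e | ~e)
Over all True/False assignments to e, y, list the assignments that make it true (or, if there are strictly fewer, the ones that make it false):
is never true.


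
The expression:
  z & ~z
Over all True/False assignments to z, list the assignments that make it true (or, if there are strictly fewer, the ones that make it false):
is never true.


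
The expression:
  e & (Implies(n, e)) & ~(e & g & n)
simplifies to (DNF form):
(e & ~g) | (e & ~n)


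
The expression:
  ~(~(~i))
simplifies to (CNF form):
~i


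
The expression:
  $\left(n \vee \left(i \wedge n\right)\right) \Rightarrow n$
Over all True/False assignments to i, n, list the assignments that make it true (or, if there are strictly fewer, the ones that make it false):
is always true.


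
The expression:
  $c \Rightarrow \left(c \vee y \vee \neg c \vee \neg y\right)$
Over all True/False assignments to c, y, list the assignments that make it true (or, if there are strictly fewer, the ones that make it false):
is always true.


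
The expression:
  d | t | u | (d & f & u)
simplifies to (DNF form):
d | t | u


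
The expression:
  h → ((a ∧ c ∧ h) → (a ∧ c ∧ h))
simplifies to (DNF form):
True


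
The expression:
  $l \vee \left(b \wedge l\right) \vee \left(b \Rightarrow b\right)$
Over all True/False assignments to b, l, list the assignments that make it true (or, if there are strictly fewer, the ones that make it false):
is always true.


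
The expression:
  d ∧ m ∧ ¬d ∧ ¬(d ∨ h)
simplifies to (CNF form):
False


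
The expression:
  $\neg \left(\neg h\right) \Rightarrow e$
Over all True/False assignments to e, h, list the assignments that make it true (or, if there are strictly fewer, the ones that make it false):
is false only for:
  e=False, h=True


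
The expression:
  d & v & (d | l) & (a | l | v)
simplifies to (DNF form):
d & v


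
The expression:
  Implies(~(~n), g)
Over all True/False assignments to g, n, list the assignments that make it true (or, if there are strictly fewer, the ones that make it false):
is false only for:
  g=False, n=True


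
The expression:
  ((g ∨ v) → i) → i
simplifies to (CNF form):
g ∨ i ∨ v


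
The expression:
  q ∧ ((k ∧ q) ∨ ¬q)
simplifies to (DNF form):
k ∧ q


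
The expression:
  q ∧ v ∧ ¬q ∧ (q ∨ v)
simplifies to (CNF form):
False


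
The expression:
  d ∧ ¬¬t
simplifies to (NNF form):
d ∧ t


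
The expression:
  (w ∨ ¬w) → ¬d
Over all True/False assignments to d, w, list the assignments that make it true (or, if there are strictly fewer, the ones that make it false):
is true only for:
  d=False, w=False;
  d=False, w=True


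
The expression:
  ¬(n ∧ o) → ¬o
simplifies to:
n ∨ ¬o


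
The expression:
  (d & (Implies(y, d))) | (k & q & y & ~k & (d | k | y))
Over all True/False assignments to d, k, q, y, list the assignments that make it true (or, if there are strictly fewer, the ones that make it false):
is true only for:
  d=True, k=False, q=False, y=False;
  d=True, k=False, q=False, y=True;
  d=True, k=False, q=True, y=False;
  d=True, k=False, q=True, y=True;
  d=True, k=True, q=False, y=False;
  d=True, k=True, q=False, y=True;
  d=True, k=True, q=True, y=False;
  d=True, k=True, q=True, y=True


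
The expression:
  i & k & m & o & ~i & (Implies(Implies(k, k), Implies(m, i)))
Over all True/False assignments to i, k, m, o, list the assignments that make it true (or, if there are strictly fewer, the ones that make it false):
is never true.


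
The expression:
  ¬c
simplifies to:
¬c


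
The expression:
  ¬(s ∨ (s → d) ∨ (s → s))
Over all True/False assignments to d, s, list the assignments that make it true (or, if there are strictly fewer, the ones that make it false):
is never true.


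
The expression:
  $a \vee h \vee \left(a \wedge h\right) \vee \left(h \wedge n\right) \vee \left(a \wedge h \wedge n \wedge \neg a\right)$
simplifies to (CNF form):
$a \vee h$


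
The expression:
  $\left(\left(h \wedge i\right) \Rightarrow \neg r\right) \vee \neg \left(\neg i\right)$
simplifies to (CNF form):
$\text{True}$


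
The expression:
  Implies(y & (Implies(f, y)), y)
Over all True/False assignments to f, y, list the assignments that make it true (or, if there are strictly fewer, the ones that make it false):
is always true.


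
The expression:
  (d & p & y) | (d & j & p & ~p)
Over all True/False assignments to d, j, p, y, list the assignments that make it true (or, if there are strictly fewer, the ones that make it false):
is true only for:
  d=True, j=False, p=True, y=True;
  d=True, j=True, p=True, y=True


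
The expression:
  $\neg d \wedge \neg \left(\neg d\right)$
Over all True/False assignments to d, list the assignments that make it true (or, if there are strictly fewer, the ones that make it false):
is never true.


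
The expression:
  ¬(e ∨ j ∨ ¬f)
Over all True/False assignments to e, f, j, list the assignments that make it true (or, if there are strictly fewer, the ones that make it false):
is true only for:
  e=False, f=True, j=False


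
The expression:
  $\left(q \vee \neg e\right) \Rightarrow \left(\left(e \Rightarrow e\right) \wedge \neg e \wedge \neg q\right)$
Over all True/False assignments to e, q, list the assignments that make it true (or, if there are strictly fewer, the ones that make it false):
is true only for:
  e=False, q=False;
  e=True, q=False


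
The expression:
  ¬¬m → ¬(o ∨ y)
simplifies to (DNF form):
(¬o ∧ ¬y) ∨ ¬m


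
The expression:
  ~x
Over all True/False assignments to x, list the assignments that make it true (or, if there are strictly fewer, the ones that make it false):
is true only for:
  x=False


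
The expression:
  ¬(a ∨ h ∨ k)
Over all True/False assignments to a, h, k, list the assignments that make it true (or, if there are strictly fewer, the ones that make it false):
is true only for:
  a=False, h=False, k=False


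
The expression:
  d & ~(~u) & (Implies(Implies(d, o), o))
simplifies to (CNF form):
d & u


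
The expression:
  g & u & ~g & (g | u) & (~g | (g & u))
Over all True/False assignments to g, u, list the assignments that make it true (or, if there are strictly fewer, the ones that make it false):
is never true.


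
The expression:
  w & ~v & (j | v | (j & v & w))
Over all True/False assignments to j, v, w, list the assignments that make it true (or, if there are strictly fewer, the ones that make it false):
is true only for:
  j=True, v=False, w=True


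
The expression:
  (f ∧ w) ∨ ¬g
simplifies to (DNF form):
(f ∧ w) ∨ ¬g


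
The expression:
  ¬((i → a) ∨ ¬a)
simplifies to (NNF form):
False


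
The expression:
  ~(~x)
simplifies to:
x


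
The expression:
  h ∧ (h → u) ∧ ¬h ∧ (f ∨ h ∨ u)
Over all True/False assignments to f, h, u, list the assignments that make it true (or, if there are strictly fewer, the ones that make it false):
is never true.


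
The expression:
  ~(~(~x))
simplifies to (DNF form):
~x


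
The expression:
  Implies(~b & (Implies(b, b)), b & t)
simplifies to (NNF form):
b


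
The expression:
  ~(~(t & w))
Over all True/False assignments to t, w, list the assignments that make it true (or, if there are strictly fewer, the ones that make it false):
is true only for:
  t=True, w=True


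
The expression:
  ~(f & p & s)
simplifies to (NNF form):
~f | ~p | ~s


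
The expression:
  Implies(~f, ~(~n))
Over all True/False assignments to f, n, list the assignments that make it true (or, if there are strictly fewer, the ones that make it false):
is false only for:
  f=False, n=False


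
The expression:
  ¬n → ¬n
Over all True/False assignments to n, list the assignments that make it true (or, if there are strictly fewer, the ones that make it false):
is always true.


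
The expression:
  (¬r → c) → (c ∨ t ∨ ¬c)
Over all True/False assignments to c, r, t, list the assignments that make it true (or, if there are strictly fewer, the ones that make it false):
is always true.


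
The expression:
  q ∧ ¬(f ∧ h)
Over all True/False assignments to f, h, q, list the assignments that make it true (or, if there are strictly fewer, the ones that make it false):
is true only for:
  f=False, h=False, q=True;
  f=False, h=True, q=True;
  f=True, h=False, q=True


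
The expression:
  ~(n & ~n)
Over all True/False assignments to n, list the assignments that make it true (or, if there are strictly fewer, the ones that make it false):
is always true.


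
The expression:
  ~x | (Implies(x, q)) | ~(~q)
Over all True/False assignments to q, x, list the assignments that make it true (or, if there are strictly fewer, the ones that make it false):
is false only for:
  q=False, x=True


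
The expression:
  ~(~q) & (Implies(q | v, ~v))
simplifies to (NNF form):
q & ~v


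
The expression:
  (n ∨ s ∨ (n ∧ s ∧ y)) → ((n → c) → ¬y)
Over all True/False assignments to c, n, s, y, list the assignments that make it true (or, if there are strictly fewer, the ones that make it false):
is false only for:
  c=False, n=False, s=True, y=True;
  c=True, n=False, s=True, y=True;
  c=True, n=True, s=False, y=True;
  c=True, n=True, s=True, y=True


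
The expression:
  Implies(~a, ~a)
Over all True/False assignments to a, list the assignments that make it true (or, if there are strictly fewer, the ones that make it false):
is always true.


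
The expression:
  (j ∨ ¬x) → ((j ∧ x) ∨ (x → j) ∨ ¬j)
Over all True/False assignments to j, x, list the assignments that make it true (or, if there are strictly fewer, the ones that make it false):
is always true.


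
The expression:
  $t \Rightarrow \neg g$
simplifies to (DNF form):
$\neg g \vee \neg t$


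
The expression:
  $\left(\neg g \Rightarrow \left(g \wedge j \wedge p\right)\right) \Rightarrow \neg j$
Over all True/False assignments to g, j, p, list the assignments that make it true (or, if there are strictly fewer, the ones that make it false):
is false only for:
  g=True, j=True, p=False;
  g=True, j=True, p=True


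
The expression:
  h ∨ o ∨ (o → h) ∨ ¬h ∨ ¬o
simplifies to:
True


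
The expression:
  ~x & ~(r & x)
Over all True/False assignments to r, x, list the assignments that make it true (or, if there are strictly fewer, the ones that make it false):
is true only for:
  r=False, x=False;
  r=True, x=False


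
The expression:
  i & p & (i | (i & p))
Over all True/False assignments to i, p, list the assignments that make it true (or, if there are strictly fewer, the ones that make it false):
is true only for:
  i=True, p=True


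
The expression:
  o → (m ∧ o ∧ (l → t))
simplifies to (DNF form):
(m ∧ t) ∨ (m ∧ ¬l) ∨ ¬o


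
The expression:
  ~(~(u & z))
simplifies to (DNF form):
u & z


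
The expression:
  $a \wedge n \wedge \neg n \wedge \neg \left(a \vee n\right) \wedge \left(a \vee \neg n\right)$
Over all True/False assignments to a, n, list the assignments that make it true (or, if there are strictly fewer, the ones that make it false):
is never true.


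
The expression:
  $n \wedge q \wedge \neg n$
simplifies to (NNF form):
$\text{False}$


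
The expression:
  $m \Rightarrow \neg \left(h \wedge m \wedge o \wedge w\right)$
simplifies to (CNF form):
$\neg h \vee \neg m \vee \neg o \vee \neg w$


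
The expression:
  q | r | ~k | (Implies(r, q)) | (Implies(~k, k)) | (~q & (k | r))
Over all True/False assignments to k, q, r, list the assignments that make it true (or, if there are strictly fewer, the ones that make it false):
is always true.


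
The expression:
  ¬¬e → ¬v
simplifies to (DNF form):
¬e ∨ ¬v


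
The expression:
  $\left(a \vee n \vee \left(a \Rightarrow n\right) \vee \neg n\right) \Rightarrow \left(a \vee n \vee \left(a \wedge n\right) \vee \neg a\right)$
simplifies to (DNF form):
$\text{True}$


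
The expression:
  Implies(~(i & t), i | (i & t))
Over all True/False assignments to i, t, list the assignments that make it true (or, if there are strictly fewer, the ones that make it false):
is true only for:
  i=True, t=False;
  i=True, t=True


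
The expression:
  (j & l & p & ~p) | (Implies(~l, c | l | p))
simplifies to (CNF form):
c | l | p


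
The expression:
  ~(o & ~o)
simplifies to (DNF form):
True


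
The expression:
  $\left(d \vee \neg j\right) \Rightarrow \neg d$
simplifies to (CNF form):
$\neg d$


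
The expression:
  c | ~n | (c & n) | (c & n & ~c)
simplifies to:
c | ~n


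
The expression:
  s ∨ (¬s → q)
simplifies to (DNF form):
q ∨ s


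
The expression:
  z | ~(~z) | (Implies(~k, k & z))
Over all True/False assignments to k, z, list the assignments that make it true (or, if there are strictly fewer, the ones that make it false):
is false only for:
  k=False, z=False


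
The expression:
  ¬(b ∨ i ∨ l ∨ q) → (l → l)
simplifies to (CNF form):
True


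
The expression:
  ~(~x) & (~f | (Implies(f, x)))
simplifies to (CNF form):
x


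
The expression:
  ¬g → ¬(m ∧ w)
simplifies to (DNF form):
g ∨ ¬m ∨ ¬w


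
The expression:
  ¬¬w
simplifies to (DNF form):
w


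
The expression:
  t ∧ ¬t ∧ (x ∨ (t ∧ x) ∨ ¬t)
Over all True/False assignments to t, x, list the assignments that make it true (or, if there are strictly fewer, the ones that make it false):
is never true.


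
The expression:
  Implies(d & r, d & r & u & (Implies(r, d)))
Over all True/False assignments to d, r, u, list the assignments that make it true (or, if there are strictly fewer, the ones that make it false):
is false only for:
  d=True, r=True, u=False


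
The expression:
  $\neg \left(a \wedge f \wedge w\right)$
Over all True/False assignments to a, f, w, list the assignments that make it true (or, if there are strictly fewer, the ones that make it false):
is false only for:
  a=True, f=True, w=True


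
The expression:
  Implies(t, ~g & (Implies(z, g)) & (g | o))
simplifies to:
~t | (o & ~g & ~z)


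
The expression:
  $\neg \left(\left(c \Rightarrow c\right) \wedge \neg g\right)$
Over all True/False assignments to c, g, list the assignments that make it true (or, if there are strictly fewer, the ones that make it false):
is true only for:
  c=False, g=True;
  c=True, g=True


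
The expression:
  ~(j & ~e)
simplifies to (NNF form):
e | ~j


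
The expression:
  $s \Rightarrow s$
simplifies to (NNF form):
$\text{True}$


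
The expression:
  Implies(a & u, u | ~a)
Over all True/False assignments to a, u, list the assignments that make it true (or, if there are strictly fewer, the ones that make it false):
is always true.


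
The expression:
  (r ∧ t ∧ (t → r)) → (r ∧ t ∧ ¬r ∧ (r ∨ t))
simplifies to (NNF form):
¬r ∨ ¬t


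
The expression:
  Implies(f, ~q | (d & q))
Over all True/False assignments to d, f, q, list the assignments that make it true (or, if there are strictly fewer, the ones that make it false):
is false only for:
  d=False, f=True, q=True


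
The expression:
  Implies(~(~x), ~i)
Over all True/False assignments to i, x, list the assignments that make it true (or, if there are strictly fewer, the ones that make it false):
is false only for:
  i=True, x=True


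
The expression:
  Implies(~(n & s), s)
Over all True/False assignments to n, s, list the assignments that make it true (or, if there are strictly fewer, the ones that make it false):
is true only for:
  n=False, s=True;
  n=True, s=True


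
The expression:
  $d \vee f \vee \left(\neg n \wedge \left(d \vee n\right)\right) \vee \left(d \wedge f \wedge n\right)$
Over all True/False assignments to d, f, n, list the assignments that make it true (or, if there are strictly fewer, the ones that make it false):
is false only for:
  d=False, f=False, n=False;
  d=False, f=False, n=True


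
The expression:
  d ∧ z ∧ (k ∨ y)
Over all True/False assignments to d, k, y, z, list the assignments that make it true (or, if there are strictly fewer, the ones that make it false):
is true only for:
  d=True, k=False, y=True, z=True;
  d=True, k=True, y=False, z=True;
  d=True, k=True, y=True, z=True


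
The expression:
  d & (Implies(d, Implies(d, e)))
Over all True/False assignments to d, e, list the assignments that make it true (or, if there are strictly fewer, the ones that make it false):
is true only for:
  d=True, e=True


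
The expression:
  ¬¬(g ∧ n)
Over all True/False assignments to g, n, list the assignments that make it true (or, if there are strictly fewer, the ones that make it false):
is true only for:
  g=True, n=True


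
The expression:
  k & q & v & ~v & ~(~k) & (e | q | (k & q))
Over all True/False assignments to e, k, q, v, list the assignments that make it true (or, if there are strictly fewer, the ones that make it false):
is never true.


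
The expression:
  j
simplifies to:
j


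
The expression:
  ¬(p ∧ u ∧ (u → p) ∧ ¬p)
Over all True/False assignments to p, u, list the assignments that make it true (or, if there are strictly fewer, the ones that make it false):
is always true.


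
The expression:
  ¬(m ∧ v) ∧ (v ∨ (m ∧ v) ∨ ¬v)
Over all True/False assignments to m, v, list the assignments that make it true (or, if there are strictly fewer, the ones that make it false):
is false only for:
  m=True, v=True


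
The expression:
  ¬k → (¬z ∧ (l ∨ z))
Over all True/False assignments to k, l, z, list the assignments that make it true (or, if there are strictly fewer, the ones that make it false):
is false only for:
  k=False, l=False, z=False;
  k=False, l=False, z=True;
  k=False, l=True, z=True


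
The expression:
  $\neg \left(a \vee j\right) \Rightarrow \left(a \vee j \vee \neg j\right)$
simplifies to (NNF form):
$\text{True}$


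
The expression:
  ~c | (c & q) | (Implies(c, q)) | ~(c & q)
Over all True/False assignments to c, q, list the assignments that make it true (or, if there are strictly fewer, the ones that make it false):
is always true.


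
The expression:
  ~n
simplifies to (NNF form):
~n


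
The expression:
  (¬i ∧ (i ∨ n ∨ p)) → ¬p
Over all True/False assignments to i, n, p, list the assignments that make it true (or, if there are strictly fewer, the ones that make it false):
is false only for:
  i=False, n=False, p=True;
  i=False, n=True, p=True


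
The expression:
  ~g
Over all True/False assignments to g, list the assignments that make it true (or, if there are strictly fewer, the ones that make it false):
is true only for:
  g=False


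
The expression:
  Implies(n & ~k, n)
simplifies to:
True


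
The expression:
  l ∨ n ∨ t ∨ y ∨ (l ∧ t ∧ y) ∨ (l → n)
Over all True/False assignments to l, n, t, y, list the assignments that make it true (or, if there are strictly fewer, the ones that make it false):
is always true.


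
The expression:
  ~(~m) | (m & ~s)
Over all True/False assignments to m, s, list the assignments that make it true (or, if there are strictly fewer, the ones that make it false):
is true only for:
  m=True, s=False;
  m=True, s=True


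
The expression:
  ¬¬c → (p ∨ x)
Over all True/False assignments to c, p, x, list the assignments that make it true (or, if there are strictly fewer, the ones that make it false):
is false only for:
  c=True, p=False, x=False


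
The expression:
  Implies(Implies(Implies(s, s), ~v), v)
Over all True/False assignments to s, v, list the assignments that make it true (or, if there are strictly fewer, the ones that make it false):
is true only for:
  s=False, v=True;
  s=True, v=True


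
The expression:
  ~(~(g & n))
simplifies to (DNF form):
g & n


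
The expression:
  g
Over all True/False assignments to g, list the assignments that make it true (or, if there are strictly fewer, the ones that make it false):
is true only for:
  g=True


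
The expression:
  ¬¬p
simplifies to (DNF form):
p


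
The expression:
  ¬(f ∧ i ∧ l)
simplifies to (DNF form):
¬f ∨ ¬i ∨ ¬l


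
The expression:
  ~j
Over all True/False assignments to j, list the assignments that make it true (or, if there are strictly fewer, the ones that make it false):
is true only for:
  j=False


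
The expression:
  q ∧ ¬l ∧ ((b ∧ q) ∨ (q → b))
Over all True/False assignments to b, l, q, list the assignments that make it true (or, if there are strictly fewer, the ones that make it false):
is true only for:
  b=True, l=False, q=True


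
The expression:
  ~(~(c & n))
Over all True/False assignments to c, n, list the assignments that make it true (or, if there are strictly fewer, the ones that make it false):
is true only for:
  c=True, n=True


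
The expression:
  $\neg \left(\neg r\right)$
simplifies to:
$r$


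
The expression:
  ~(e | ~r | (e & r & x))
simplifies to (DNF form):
r & ~e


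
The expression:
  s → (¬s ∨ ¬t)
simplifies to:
¬s ∨ ¬t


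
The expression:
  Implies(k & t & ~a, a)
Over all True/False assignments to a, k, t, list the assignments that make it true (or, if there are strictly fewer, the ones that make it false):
is false only for:
  a=False, k=True, t=True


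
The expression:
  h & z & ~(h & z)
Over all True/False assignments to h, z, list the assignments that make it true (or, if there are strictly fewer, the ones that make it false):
is never true.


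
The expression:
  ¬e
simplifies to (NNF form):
¬e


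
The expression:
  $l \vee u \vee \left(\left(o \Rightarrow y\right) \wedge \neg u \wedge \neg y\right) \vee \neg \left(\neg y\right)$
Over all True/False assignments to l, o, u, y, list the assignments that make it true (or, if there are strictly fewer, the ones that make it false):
is false only for:
  l=False, o=True, u=False, y=False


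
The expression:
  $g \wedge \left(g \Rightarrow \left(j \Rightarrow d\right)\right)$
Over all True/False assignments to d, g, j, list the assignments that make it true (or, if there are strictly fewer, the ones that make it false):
is true only for:
  d=False, g=True, j=False;
  d=True, g=True, j=False;
  d=True, g=True, j=True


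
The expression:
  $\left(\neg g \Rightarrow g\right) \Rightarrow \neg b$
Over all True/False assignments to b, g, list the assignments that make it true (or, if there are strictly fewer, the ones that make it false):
is false only for:
  b=True, g=True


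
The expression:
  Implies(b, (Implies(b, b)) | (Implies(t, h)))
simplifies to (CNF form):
True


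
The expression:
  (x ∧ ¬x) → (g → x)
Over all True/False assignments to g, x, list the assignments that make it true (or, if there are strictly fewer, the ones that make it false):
is always true.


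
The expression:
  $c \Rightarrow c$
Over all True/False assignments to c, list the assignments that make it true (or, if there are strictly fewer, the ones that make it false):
is always true.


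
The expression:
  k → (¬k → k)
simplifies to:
True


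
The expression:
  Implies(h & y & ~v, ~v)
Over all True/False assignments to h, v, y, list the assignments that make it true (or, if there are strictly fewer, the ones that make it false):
is always true.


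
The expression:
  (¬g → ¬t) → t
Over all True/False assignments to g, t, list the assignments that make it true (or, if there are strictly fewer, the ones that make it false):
is true only for:
  g=False, t=True;
  g=True, t=True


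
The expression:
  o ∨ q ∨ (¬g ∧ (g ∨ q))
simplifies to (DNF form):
o ∨ q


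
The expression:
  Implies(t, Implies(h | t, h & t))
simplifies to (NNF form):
h | ~t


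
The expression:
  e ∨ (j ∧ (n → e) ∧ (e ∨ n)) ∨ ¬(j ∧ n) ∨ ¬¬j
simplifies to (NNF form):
True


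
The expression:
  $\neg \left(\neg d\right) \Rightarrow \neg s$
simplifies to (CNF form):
$\neg d \vee \neg s$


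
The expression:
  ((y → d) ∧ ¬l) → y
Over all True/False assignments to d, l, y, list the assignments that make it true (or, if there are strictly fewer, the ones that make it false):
is false only for:
  d=False, l=False, y=False;
  d=True, l=False, y=False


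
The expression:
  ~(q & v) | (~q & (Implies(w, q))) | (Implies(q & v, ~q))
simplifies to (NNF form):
~q | ~v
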